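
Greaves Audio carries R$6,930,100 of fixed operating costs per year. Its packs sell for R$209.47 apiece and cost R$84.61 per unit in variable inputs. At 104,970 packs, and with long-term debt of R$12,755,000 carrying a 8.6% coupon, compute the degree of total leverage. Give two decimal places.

Total contribution margin = 104,970 × R$124.86 = R$13,106,554.20.
Subtracting fixed costs: EBIT = R$13,106,554.20 − R$6,930,100 = R$6,176,454.20. Interest = R$1,096,930.00.
DOL = R$13,106,554.20 ÷ R$6,176,454.20 = 2.1220; DFL = R$6,176,454.20 ÷ R$5,079,524.20 = 1.2160.
Combined leverage = 2.1220 × 1.2160 = 2.5804.

2.58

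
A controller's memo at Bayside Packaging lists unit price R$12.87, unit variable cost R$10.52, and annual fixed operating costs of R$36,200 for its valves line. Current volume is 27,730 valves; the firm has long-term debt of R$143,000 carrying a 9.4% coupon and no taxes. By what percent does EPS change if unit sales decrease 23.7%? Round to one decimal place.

Total contribution margin = 27,730 × R$2.35 = R$65,165.50.
Operating income = contribution − fixed costs = R$65,165.50 − R$36,200 = R$28,965.50.
After interest of R$13,442.00, pre-tax earnings = R$15,523.50.
Degree of combined leverage = contribution ÷ (EBIT − I) = R$65,165.50 ÷ R$15,523.50 = 4.1979.
EPS therefore changes by 4.1979 × (-23.7%) = -99.5%.

-99.5%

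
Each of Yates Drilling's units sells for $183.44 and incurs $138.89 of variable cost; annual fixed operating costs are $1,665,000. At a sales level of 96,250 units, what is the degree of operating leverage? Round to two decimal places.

Contribution at this volume is 96,250 × $44.55 = $4,287,937.50.
Operating income = contribution − fixed costs = $4,287,937.50 − $1,665,000 = $2,622,937.50.
DOL = contribution ÷ EBIT = $4,287,937.50 ÷ $2,622,937.50 = 1.6348.

1.63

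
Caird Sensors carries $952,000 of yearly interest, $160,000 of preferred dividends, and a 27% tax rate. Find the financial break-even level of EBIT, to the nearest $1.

Preferred dividends are paid after tax, so their pre-tax equivalent is $160,000 ÷ (1 − 0.27) = $219,178.08.
Financial break-even EBIT = interest + D_p ÷ (1 − t) = $952,000 + $219,178.08 = $1,171,178.08.

$1,171,178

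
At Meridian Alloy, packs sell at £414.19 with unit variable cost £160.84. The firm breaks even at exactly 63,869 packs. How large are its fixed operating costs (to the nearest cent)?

Each unit contributes £414.19 − £160.84 = £253.35.
Fixed costs = break-even units × CM = 63,869 × £253.35 = £16,181,211.15.

£16,181,211.15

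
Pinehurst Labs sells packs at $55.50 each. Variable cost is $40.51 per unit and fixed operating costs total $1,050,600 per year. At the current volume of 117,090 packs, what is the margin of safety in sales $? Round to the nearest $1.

$2,608,682

Each unit contributes $55.50 − $40.51 = $14.99. Break-even units = $1,050,600 ÷ $14.99 = 70,086.72; break-even revenue = 70,086.72 × $55.50 = $3,889,813.21.
Actual sales revenue = 117,090 × $55.50 = $6,498,495.00.
Margin of safety = $6,498,495.00 − $3,889,813.21 = $2,608,682.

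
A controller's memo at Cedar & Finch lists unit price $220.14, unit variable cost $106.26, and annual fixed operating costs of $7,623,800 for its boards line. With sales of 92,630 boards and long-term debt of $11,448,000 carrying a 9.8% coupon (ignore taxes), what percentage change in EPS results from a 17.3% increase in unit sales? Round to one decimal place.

Total contribution margin = 92,630 × $113.88 = $10,548,704.40.
Operating income = contribution − fixed costs = $10,548,704.40 − $7,623,800 = $2,924,904.40.
Interest = $1,121,904.00, so EBIT − I = $1,803,000.40.
Degree of combined leverage = contribution ÷ (EBIT − I) = $10,548,704.40 ÷ $1,803,000.40 = 5.8506.
EPS therefore changes by 5.8506 × (+17.3%) = +101.2%.

+101.2%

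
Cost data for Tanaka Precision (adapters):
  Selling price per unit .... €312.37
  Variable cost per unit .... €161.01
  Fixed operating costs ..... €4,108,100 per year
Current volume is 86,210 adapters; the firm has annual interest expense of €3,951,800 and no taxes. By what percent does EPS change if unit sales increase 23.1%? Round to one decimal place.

+60.4%

Contribution at this volume is 86,210 × €151.36 = €13,048,745.60.
EBIT = €13,048,745.60 − €4,108,100 = €8,940,645.60.
After interest of €3,951,800.00, pre-tax earnings = €4,988,845.60.
DCL = total CM / (EBIT − I) = €13,048,745.60 / €4,988,845.60 = 2.6156.
%ΔEPS = DCL × %ΔSales = 2.6156 × +23.1% = +60.4%.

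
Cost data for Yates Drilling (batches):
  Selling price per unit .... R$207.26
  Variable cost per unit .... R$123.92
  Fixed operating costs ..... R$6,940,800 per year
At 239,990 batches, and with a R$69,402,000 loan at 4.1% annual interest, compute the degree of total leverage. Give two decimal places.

Contribution at this volume is 239,990 × R$83.34 = R$20,000,766.60.
Subtracting fixed costs: EBIT = R$20,000,766.60 − R$6,940,800 = R$13,059,966.60. Interest = R$2,845,482.00, so EBIT − I = R$10,214,484.60.
Degree of total leverage = total CM / (EBIT − interest) = R$20,000,766.60 / R$10,214,484.60 = 1.9581.

1.96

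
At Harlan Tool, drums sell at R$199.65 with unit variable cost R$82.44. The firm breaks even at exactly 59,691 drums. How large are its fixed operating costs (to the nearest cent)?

Contribution margin per unit = R$199.65 − R$82.44 = R$117.21.
Since BE = FC / CM, FC = 59,691 × R$117.21 = R$6,996,382.11.

R$6,996,382.11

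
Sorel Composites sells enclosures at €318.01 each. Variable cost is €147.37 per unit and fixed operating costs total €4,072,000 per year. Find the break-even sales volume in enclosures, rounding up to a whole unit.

23,864 enclosures

Each unit contributes €318.01 − €147.37 = €170.64.
Break-even volume = fixed costs ÷ CM per unit = €4,072,000 ÷ €170.64 = 23,863.10, so 23,864 enclosures.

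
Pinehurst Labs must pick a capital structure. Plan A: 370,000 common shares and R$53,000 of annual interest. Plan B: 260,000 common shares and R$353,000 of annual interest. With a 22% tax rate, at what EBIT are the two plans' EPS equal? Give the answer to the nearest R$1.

At indifference, (EBIT − 53,000)(1 − t)/370,000 = (EBIT − 353,000)(1 − t)/260,000.
Cancelling (1 − t) and cross-multiplying: 260,000·(EBIT − 53,000) = 370,000·(EBIT − 353,000).
EBIT × (370,000 − 260,000) = 353,000 × 370,000 − 53,000 × 260,000 = 116,830,000,000, so EBIT = 116,830,000,000 ÷ 110,000 = 1,062,090.91.

R$1,062,091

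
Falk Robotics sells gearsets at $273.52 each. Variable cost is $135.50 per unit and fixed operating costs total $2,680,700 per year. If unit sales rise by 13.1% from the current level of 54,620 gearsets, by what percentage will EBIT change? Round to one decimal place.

Total contribution margin = 54,620 × $138.02 = $7,538,652.40.
EBIT = $7,538,652.40 − $2,680,700 = $4,857,952.40.
So DOL = total CM / EBIT = $7,538,652.40 / $4,857,952.40 = 1.5518.
Operating income changes by 1.5518 × +13.1% = +20.3%.

+20.3%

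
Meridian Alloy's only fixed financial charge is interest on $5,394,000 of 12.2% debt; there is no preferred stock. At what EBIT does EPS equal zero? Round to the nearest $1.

Annual interest = 12.2% × $5,394,000 = $658,068.00.
Without preferred stock the financial break-even is simply EBIT = interest = $658,068.00.

$658,068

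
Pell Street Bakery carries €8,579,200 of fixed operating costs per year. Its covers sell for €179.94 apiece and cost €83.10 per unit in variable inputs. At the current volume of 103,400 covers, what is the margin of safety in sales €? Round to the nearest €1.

€2,664,643

Each unit contributes €179.94 − €83.10 = €96.84. Break-even units = €8,579,200 ÷ €96.84 = 88,591.49; break-even revenue = 88,591.49 × €179.94 = €15,941,152.91.
Actual sales revenue = 103,400 × €179.94 = €18,605,796.00.
Margin of safety = €18,605,796.00 − €15,941,152.91 = €2,664,643.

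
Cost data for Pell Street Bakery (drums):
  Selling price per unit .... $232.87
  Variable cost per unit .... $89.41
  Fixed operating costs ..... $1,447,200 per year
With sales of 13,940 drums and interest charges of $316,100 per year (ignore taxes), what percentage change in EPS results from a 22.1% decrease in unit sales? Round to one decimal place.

Contribution at this volume is 13,940 × $143.46 = $1,999,832.40.
Operating income = contribution − fixed costs = $1,999,832.40 − $1,447,200 = $552,632.40.
After interest of $316,100.00, pre-tax earnings = $236,532.40.
DCL = total CM / (EBIT − I) = $1,999,832.40 / $236,532.40 = 8.4548.
EPS therefore changes by 8.4548 × (-22.1%) = -186.9%.

-186.9%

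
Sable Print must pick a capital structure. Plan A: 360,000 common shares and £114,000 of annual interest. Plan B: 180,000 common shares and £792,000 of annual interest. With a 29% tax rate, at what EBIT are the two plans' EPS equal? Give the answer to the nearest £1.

£1,470,000

At indifference, (EBIT − 114,000)(1 − t)/360,000 = (EBIT − 792,000)(1 − t)/180,000.
Cancelling (1 − t) and cross-multiplying: 180,000·(EBIT − 114,000) = 360,000·(EBIT − 792,000).
EBIT × (360,000 − 180,000) = 792,000 × 360,000 − 114,000 × 180,000 = 264,600,000,000, so EBIT = 264,600,000,000 ÷ 180,000 = 1,470,000.00.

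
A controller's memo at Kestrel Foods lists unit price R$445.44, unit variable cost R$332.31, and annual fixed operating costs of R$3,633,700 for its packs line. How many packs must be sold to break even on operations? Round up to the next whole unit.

Unit CM = price − variable cost = R$445.44 − R$332.31 = R$113.13.
Break-even Q = R$3,633,700 / R$113.13 = 32,119.69 → 32,120 packs.

32,120 packs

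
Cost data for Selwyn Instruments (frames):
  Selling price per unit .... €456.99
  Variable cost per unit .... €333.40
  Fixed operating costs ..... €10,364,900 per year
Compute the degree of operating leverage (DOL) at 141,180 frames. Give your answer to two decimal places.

Contribution at this volume is 141,180 × €123.59 = €17,448,436.20.
EBIT = €17,448,436.20 − €10,364,900 = €7,083,536.20.
DOL = contribution ÷ EBIT = €17,448,436.20 ÷ €7,083,536.20 = 2.4632.

2.46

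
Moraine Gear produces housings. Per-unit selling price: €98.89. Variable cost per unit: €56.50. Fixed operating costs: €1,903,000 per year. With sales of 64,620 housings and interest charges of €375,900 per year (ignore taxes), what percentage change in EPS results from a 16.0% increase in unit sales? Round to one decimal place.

At 64,620 units, contribution = 64,620 × €42.39 = €2,739,241.80.
EBIT = €2,739,241.80 − €1,903,000 = €836,241.80.
After interest of €375,900.00, pre-tax earnings = €460,341.80.
DCL = total CM / (EBIT − I) = €2,739,241.80 / €460,341.80 = 5.9505.
%ΔEPS = DCL × %ΔSales = 5.9505 × +16.0% = +95.2%.

+95.2%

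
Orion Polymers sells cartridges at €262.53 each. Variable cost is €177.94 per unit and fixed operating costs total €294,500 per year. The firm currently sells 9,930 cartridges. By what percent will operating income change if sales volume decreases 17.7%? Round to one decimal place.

-27.3%

Contribution at this volume is 9,930 × €84.59 = €839,978.70.
EBIT = €839,978.70 − €294,500 = €545,478.70.
DOL = contribution ÷ EBIT = €839,978.70 ÷ €545,478.70 = 1.5399.
%ΔEBIT = DOL × %ΔSales = 1.5399 × -17.7% = -27.3%.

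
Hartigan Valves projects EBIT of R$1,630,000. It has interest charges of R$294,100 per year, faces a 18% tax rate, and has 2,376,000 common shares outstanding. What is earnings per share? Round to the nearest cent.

R$0.46

Interest = R$294,100.00, so EBT = R$1,630,000 − R$294,100.00 = R$1,335,900.00.
After tax at 18%: net income = R$1,335,900.00 × 0.82 = R$1,095,438.00.
Per share: R$1,095,438.00 / 2,376,000 shares = R$0.46.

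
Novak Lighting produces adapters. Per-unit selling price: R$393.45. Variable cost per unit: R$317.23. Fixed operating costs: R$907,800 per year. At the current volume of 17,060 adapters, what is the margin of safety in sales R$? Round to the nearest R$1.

R$2,026,165

Each unit contributes R$393.45 − R$317.23 = R$76.22. Break-even units = R$907,800 ÷ R$76.22 = 11,910.26; break-even revenue = 11,910.26 × R$393.45 = R$4,686,091.71.
Current sales = 17,060 × R$393.45 = R$6,712,257.00.
Margin of safety = R$6,712,257.00 − R$4,686,091.71 = R$2,026,165.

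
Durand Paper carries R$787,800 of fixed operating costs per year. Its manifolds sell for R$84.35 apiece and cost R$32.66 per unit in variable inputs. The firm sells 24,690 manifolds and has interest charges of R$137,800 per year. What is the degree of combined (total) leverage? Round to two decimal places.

Total contribution margin = 24,690 × R$51.69 = R$1,276,226.10.
Subtracting fixed costs: EBIT = R$1,276,226.10 − R$787,800 = R$488,426.10. Interest = R$137,800.00.
DOL = R$1,276,226.10 ÷ R$488,426.10 = 2.6129; DFL = R$488,426.10 ÷ R$350,626.10 = 1.3930.
DCL = DOL × DFL = 2.6129 × 1.3930 = 3.6398.

3.64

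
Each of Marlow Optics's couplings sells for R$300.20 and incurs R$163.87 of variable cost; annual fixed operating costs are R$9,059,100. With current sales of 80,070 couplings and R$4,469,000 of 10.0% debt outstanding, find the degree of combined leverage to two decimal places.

7.74

Total contribution margin = 80,070 × R$136.33 = R$10,915,943.10.
Subtracting fixed costs: EBIT = R$10,915,943.10 − R$9,059,100 = R$1,856,843.10. Interest = R$446,900.00, so EBIT − I = R$1,409,943.10.
DCL = contribution ÷ (EBIT − I) = R$10,915,943.10 ÷ R$1,409,943.10 = 7.7421.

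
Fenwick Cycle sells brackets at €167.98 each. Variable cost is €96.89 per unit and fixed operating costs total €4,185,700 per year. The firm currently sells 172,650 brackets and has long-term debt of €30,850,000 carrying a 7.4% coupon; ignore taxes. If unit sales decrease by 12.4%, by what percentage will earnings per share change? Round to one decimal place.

Contribution at this volume is 172,650 × €71.09 = €12,273,688.50.
EBIT = €12,273,688.50 − €4,185,700 = €8,087,988.50.
After interest of €2,282,900.00, pre-tax earnings = €5,805,088.50.
DCL = total CM / (EBIT − I) = €12,273,688.50 / €5,805,088.50 = 2.1143.
%ΔEPS = DCL × %ΔSales = 2.1143 × -12.4% = -26.2%.

-26.2%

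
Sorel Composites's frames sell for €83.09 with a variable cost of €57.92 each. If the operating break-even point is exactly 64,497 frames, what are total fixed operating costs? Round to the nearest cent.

Unit CM = price − variable cost = €83.09 − €57.92 = €25.17.
Since BE = FC / CM, FC = 64,497 × €25.17 = €1,623,389.49.

€1,623,389.49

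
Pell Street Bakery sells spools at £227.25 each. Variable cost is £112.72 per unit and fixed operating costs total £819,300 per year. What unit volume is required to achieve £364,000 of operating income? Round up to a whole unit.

Unit CM = price − variable cost = £227.25 − £112.72 = £114.53.
Units = (FC + target) / CM = (£819,300 + £364,000) / £114.53 = 10,331.79, so 10,332 spools.

10,332 spools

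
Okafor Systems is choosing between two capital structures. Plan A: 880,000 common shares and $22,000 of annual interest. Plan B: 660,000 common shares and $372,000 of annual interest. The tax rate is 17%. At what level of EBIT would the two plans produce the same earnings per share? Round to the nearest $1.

At indifference, (EBIT − 22,000)(1 − t)/880,000 = (EBIT − 372,000)(1 − t)/660,000.
The (1 − t) factor cancels: (EBIT − 22,000) × 660,000 = (EBIT − 372,000) × 880,000.
Solving, EBIT = (372,000·880,000 − 22,000·660,000) / (880,000 − 660,000) = 312,840,000,000 / 220,000 = 1,422,000.00.

$1,422,000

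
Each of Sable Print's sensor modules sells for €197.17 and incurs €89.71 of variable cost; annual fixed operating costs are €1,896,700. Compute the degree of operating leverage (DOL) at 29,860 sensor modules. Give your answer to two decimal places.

2.45

At 29,860 units, contribution = 29,860 × €107.46 = €3,208,755.60.
Operating income = contribution − fixed costs = €3,208,755.60 − €1,896,700 = €1,312,055.60.
So DOL = total CM / EBIT = €3,208,755.60 / €1,312,055.60 = 2.4456.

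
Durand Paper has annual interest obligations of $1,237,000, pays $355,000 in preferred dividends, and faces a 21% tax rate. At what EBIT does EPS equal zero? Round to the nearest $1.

$1,686,367

Grossing the preferred dividend up to pre-tax terms: $355,000 / (1 − 0.21) = $449,367.09.
EPS = 0 when EBIT covers interest plus the pre-tax preferred burden: $1,237,000 + $449,367.09 = $1,686,367.09.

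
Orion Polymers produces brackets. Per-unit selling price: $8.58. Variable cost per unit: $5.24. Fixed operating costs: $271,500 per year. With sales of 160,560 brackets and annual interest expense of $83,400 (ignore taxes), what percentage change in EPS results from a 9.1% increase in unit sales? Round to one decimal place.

+26.9%

At 160,560 units, contribution = 160,560 × $3.34 = $536,270.40.
Operating income = contribution − fixed costs = $536,270.40 − $271,500 = $264,770.40.
After interest of $83,400.00, pre-tax earnings = $181,370.40.
DCL = total CM / (EBIT − I) = $536,270.40 / $181,370.40 = 2.9568.
%ΔEPS = DCL × %ΔSales = 2.9568 × +9.1% = +26.9%.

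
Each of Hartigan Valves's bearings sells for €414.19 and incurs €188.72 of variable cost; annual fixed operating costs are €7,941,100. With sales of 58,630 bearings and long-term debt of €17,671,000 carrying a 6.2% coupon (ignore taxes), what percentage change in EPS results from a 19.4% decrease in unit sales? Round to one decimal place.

-61.3%

Total contribution margin = 58,630 × €225.47 = €13,219,306.10.
EBIT = €13,219,306.10 − €7,941,100 = €5,278,206.10.
After interest of €1,095,602.00, pre-tax earnings = €4,182,604.10.
DCL = total CM / (EBIT − I) = €13,219,306.10 / €4,182,604.10 = 3.1605.
%ΔEPS = DCL × %ΔSales = 3.1605 × -19.4% = -61.3%.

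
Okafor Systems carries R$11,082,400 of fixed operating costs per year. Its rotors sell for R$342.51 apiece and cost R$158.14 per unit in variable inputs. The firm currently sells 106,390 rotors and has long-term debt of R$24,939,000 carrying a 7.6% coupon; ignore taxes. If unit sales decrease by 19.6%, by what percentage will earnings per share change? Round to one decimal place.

-57.9%

Contribution at this volume is 106,390 × R$184.37 = R$19,615,124.30.
Subtracting fixed costs: EBIT = R$19,615,124.30 − R$11,082,400 = R$8,532,724.30.
After interest of R$1,895,364.00, pre-tax earnings = R$6,637,360.30.
Degree of combined leverage = contribution ÷ (EBIT − I) = R$19,615,124.30 ÷ R$6,637,360.30 = 2.9553.
%ΔEPS = DCL × %ΔSales = 2.9553 × -19.6% = -57.9%.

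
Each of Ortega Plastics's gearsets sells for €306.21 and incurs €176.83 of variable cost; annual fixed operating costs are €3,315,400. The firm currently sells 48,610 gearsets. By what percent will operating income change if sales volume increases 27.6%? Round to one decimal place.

+58.4%

Total contribution margin = 48,610 × €129.38 = €6,289,161.80.
Subtracting fixed costs: EBIT = €6,289,161.80 − €3,315,400 = €2,973,761.80.
Degree of operating leverage = €6,289,161.80 / €2,973,761.80 = 2.1149.
So EBIT moves 2.1149 × (+27.6%) = +58.4%.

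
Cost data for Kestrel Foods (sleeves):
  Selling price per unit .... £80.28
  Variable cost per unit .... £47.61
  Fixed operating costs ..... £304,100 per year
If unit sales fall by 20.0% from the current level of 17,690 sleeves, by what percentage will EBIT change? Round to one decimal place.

-42.2%

Total contribution margin = 17,690 × £32.67 = £577,932.30.
EBIT = £577,932.30 − £304,100 = £273,832.30.
Degree of operating leverage = £577,932.30 / £273,832.30 = 2.1105.
Operating income changes by 2.1105 × -20.0% = -42.2%.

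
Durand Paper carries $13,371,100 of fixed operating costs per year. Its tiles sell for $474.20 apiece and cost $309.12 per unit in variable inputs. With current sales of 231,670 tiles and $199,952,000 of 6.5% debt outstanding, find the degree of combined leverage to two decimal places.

3.22

Total contribution margin = 231,670 × $165.08 = $38,244,083.60.
EBIT = $38,244,083.60 − $13,371,100 = $24,872,983.60. Interest = $12,996,880.00, so EBIT − I = $11,876,103.60.
Degree of total leverage = total CM / (EBIT − interest) = $38,244,083.60 / $11,876,103.60 = 3.2203.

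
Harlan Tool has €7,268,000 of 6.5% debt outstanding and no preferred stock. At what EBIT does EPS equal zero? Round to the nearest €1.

€472,420

Annual interest = 6.5% × €7,268,000 = €472,420.00.
With no preferred dividends, EPS = 0 when EBIT exactly covers interest, so the financial break-even EBIT is €472,420.00.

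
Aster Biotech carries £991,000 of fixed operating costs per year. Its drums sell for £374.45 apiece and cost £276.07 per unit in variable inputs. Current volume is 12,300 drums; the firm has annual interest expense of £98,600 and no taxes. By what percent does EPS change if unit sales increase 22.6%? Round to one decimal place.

Contribution at this volume is 12,300 × £98.38 = £1,210,074.00.
Subtracting fixed costs: EBIT = £1,210,074.00 − £991,000 = £219,074.00.
After interest of £98,600.00, pre-tax earnings = £120,474.00.
Degree of combined leverage = contribution ÷ (EBIT − I) = £1,210,074.00 ÷ £120,474.00 = 10.0443.
%ΔEPS = DCL × %ΔSales = 10.0443 × +22.6% = +227.0%.

+227.0%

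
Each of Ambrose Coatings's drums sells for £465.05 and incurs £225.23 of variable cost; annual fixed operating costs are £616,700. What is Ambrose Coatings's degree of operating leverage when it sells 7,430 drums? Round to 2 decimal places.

1.53

Contribution at this volume is 7,430 × £239.82 = £1,781,862.60.
EBIT = £1,781,862.60 − £616,700 = £1,165,162.60.
Degree of operating leverage = £1,781,862.60 / £1,165,162.60 = 1.5293.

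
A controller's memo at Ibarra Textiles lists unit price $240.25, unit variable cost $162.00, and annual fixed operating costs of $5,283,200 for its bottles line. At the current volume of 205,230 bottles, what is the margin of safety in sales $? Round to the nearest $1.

$33,085,564

Each unit contributes $240.25 − $162.00 = $78.25. Break-even units = $5,283,200 ÷ $78.25 = 67,516.93; break-even revenue = 67,516.93 × $240.25 = $16,220,943.13.
Current sales = 205,230 × $240.25 = $49,306,507.50.
Margin of safety = $49,306,507.50 − $16,220,943.13 = $33,085,564.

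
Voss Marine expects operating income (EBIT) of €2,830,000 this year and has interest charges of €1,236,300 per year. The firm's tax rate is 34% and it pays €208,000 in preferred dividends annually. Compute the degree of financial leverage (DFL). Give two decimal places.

2.21

Annual interest charges come to €1,236,300.00.
Pre-tax preferred-dividend burden = €208,000 ÷ (1 − 0.34) = €315,151.52.
DFL = EBIT ÷ [EBIT − I − D_p/(1−t)] = €2,830,000 ÷ [€2,830,000 − €1,236,300.00 − €315,151.52] = €2,830,000 ÷ €1,278,548.48 = 2.2134.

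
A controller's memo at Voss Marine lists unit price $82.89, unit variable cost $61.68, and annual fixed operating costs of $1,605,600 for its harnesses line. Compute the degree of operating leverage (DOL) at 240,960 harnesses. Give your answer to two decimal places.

Contribution at this volume is 240,960 × $21.21 = $5,110,761.60.
EBIT = $5,110,761.60 − $1,605,600 = $3,505,161.60.
Degree of operating leverage = $5,110,761.60 / $3,505,161.60 = 1.4581.

1.46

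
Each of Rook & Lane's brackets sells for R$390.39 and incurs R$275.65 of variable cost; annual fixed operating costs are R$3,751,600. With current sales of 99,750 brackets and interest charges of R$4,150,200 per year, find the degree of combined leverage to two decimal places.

Contribution at this volume is 99,750 × R$114.74 = R$11,445,315.00.
Subtracting fixed costs: EBIT = R$11,445,315.00 − R$3,751,600 = R$7,693,715.00. Interest = R$4,150,200.00, so EBIT − I = R$3,543,515.00.
DCL = contribution ÷ (EBIT − I) = R$11,445,315.00 ÷ R$3,543,515.00 = 3.2299.

3.23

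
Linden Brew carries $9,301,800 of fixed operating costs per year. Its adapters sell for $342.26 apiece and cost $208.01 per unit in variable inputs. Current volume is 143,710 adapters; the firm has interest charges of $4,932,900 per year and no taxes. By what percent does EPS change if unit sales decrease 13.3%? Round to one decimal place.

Contribution at this volume is 143,710 × $134.25 = $19,293,067.50.
Subtracting fixed costs: EBIT = $19,293,067.50 − $9,301,800 = $9,991,267.50.
Interest = $4,932,900.00, so EBIT − I = $5,058,367.50.
Degree of combined leverage = contribution ÷ (EBIT − I) = $19,293,067.50 ÷ $5,058,367.50 = 3.8141.
EPS therefore changes by 3.8141 × (-13.3%) = -50.7%.

-50.7%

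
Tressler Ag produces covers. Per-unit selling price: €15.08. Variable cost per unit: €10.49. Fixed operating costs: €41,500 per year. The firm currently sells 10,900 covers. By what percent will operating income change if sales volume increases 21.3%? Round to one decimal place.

Total contribution margin = 10,900 × €4.59 = €50,031.00.
Subtracting fixed costs: EBIT = €50,031.00 − €41,500 = €8,531.00.
So DOL = total CM / EBIT = €50,031.00 / €8,531.00 = 5.8646.
Operating income changes by 5.8646 × +21.3% = +124.9%.

+124.9%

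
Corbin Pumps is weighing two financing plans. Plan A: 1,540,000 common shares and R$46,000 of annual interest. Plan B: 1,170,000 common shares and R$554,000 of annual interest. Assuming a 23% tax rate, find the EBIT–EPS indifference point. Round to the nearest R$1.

Set EPS_A = EPS_B: (EBIT − R$46,000)(1 − 0.23) ÷ 1,540,000 = (EBIT − R$554,000)(1 − 0.23) ÷ 1,170,000.
Cancelling (1 − t) and cross-multiplying: 1,170,000·(EBIT − 46,000) = 1,540,000·(EBIT − 554,000).
Solving, EBIT = (554,000·1,540,000 − 46,000·1,170,000) / (1,540,000 − 1,170,000) = 799,340,000,000 / 370,000 = 2,160,378.38.

R$2,160,378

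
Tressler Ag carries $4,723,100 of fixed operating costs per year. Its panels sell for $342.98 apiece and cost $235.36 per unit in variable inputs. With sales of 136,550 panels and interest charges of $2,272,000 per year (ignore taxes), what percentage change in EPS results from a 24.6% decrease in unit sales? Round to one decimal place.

At 136,550 units, contribution = 136,550 × $107.62 = $14,695,511.00.
Subtracting fixed costs: EBIT = $14,695,511.00 − $4,723,100 = $9,972,411.00.
Interest = $2,272,000.00, so EBIT − I = $7,700,411.00.
Degree of combined leverage = contribution ÷ (EBIT − I) = $14,695,511.00 ÷ $7,700,411.00 = 1.9084.
EPS therefore changes by 1.9084 × (-24.6%) = -46.9%.

-46.9%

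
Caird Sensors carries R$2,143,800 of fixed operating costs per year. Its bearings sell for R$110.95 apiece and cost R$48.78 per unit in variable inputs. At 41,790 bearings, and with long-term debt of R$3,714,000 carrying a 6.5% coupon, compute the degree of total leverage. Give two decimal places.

12.20

Total contribution margin = 41,790 × R$62.17 = R$2,598,084.30.
Subtracting fixed costs: EBIT = R$2,598,084.30 − R$2,143,800 = R$454,284.30. Interest = R$241,410.00, so EBIT − I = R$212,874.30.
Degree of total leverage = total CM / (EBIT − interest) = R$2,598,084.30 / R$212,874.30 = 12.2048.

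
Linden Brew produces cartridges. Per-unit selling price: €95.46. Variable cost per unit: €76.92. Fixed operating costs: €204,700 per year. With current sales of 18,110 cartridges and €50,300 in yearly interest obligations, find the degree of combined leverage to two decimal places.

Contribution at this volume is 18,110 × €18.54 = €335,759.40.
EBIT = €335,759.40 − €204,700 = €131,059.40. Interest = €50,300.00.
DOL = €335,759.40 ÷ €131,059.40 = 2.5619; DFL = €131,059.40 ÷ €80,759.40 = 1.6228.
DCL = DOL × DFL = 2.5619 × 1.6228 = 4.1575.

4.16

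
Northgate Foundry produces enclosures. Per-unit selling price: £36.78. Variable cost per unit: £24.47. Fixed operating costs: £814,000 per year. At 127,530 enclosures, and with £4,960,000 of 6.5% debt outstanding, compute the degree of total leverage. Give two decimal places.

Contribution at this volume is 127,530 × £12.31 = £1,569,894.30.
Subtracting fixed costs: EBIT = £1,569,894.30 − £814,000 = £755,894.30. Interest = £322,400.00, so EBIT − I = £433,494.30.
DCL = contribution ÷ (EBIT − I) = £1,569,894.30 ÷ £433,494.30 = 3.6215.

3.62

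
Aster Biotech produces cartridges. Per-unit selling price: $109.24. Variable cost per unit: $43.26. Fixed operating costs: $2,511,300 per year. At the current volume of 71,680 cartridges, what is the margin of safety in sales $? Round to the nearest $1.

Each unit contributes $109.24 − $43.26 = $65.98. Break-even units = $2,511,300 ÷ $65.98 = 38,061.53; break-even revenue = 38,061.53 × $109.24 = $4,157,841.95.
Current sales = 71,680 × $109.24 = $7,830,323.20.
Margin of safety = $7,830,323.20 − $4,157,841.95 = $3,672,481.

$3,672,481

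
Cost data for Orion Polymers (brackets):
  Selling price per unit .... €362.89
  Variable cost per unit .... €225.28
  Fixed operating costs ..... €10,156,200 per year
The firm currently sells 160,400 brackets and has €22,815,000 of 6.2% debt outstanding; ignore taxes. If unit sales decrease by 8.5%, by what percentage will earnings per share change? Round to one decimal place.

Total contribution margin = 160,400 × €137.61 = €22,072,644.00.
EBIT = €22,072,644.00 − €10,156,200 = €11,916,444.00.
Interest = €1,414,530.00, so EBIT − I = €10,501,914.00.
Degree of combined leverage = contribution ÷ (EBIT − I) = €22,072,644.00 ÷ €10,501,914.00 = 2.1018.
%ΔEPS = DCL × %ΔSales = 2.1018 × -8.5% = -17.9%.

-17.9%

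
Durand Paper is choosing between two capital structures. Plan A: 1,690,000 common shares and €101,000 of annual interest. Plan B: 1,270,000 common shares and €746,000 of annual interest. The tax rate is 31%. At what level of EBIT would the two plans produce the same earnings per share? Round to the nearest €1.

€2,696,357

At indifference, (EBIT − 101,000)(1 − t)/1,690,000 = (EBIT − 746,000)(1 − t)/1,270,000.
The (1 − t) factor cancels: (EBIT − 101,000) × 1,270,000 = (EBIT − 746,000) × 1,690,000.
EBIT × (1,690,000 − 1,270,000) = 746,000 × 1,690,000 − 101,000 × 1,270,000 = 1,132,470,000,000, so EBIT = 1,132,470,000,000 ÷ 420,000 = 2,696,357.14.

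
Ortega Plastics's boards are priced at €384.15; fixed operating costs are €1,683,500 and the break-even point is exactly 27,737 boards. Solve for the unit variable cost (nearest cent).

€323.45

At break-even, FC = Q × (P − VC), so P − VC = €1,683,500 ÷ 27,737 = €60.6951.
Hence VC = price − CM = €384.15 − €60.6951 = €323.45.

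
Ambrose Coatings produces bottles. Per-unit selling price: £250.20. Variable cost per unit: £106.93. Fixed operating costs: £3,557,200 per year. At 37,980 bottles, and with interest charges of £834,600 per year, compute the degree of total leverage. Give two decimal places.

5.18

Contribution at this volume is 37,980 × £143.27 = £5,441,394.60.
Subtracting fixed costs: EBIT = £5,441,394.60 − £3,557,200 = £1,884,194.60. Interest = £834,600.00.
DOL = £5,441,394.60 ÷ £1,884,194.60 = 2.8879; DFL = £1,884,194.60 ÷ £1,049,594.60 = 1.7952.
DCL = DOL × DFL = 2.8879 × 1.7952 = 5.1844.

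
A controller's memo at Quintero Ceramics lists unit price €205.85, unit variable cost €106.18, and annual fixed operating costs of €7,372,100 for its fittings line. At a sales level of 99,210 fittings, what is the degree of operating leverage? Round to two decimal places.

Contribution at this volume is 99,210 × €99.67 = €9,888,260.70.
Operating income = contribution − fixed costs = €9,888,260.70 − €7,372,100 = €2,516,160.70.
So DOL = total CM / EBIT = €9,888,260.70 / €2,516,160.70 = 3.9299.

3.93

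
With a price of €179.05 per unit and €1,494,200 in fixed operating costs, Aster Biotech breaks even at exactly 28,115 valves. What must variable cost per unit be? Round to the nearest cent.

At break-even, FC = Q × (P − VC), so P − VC = €1,494,200 ÷ 28,115 = €53.1460.
Hence VC = price − CM = €179.05 − €53.1460 = €125.90.

€125.90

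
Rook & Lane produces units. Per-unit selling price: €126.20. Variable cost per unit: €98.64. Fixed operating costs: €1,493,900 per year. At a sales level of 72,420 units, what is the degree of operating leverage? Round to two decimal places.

At 72,420 units, contribution = 72,420 × €27.56 = €1,995,895.20.
Operating income = contribution − fixed costs = €1,995,895.20 − €1,493,900 = €501,995.20.
So DOL = total CM / EBIT = €1,995,895.20 / €501,995.20 = 3.9759.

3.98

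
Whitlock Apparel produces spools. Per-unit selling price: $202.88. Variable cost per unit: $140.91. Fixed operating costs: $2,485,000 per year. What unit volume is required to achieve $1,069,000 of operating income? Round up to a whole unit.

Unit CM = price − variable cost = $202.88 − $140.91 = $61.97.
Required volume = (fixed costs + target profit) ÷ CM = ($2,485,000 + $1,069,000) ÷ $61.97 = 57,350.33, so 57,351 spools.

57,351 spools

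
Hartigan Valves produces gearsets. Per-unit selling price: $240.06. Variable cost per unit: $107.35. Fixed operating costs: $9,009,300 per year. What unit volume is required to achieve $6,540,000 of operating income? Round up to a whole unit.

117,168 gearsets

Contribution margin per unit = $240.06 − $107.35 = $132.71.
Required volume = (fixed costs + target profit) ÷ CM = ($9,009,300 + $6,540,000) ÷ $132.71 = 117,167.51, so 117,168 gearsets.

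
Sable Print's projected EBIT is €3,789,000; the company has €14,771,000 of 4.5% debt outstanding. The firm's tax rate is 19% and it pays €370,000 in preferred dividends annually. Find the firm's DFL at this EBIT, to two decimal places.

1.42

Annual interest charges come to €664,695.00.
Pre-tax preferred-dividend burden = €370,000 ÷ (1 − 0.19) = €456,790.12.
DFL = EBIT ÷ [EBIT − I − D_p/(1−t)] = €3,789,000 ÷ [€3,789,000 − €664,695.00 − €456,790.12] = €3,789,000 ÷ €2,667,514.88 = 1.4204.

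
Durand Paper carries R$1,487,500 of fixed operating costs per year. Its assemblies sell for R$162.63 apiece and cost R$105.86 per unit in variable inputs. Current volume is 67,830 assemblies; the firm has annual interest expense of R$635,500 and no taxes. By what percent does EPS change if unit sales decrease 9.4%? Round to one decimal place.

-21.0%

Total contribution margin = 67,830 × R$56.77 = R$3,850,709.10.
Operating income = contribution − fixed costs = R$3,850,709.10 − R$1,487,500 = R$2,363,209.10.
After interest of R$635,500.00, pre-tax earnings = R$1,727,709.10.
DCL = total CM / (EBIT − I) = R$3,850,709.10 / R$1,727,709.10 = 2.2288.
%ΔEPS = DCL × %ΔSales = 2.2288 × -9.4% = -21.0%.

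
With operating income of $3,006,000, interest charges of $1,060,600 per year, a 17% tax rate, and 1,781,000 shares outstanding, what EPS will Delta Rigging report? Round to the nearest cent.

Interest = $1,060,600.00, so EBT = $3,006,000 − $1,060,600.00 = $1,945,400.00.
Net income = $1,945,400.00 × (1 − 0.17) = $1,614,682.00.
Per share: $1,614,682.00 / 1,781,000 shares = $0.91.

$0.91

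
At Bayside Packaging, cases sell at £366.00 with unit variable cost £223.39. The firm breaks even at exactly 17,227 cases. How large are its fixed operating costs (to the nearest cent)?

£2,456,742.47

Contribution margin per unit = £366.00 − £223.39 = £142.61.
Since BE = FC / CM, FC = 17,227 × £142.61 = £2,456,742.47.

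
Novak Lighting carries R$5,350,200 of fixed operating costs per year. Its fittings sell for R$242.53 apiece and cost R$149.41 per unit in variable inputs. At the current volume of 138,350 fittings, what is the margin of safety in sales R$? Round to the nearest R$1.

Unit CM = price − variable cost = R$242.53 − R$149.41 = R$93.12. Break-even units = R$5,350,200 ÷ R$93.12 = 57,454.90; break-even revenue = 57,454.90 × R$242.53 = R$13,934,536.15.
Current sales = 138,350 × R$242.53 = R$33,554,025.50.
Margin of safety = R$33,554,025.50 − R$13,934,536.15 = R$19,619,489.

R$19,619,489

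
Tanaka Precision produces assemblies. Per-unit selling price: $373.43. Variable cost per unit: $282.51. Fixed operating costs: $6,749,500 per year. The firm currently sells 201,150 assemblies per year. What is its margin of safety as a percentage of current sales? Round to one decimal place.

63.1%

Each unit contributes $373.43 − $282.51 = $90.92. Break-even units = $6,749,500 ÷ $90.92 = 74,235.59; break-even revenue = 74,235.59 × $373.43 = $27,721,797.02.
Current sales = 201,150 × $373.43 = $75,115,444.50.
Margin of safety = ($75,115,444.50 − $27,721,797.02) ÷ $75,115,444.50 = 63.1%.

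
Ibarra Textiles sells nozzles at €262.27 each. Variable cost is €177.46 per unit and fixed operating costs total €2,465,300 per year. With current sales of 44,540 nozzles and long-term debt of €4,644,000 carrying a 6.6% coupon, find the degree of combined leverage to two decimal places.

3.76

At 44,540 units, contribution = 44,540 × €84.81 = €3,777,437.40.
Operating income = contribution − fixed costs = €3,777,437.40 − €2,465,300 = €1,312,137.40. Interest = €306,504.00, so EBIT − I = €1,005,633.40.
DCL = contribution ÷ (EBIT − I) = €3,777,437.40 ÷ €1,005,633.40 = 3.7563.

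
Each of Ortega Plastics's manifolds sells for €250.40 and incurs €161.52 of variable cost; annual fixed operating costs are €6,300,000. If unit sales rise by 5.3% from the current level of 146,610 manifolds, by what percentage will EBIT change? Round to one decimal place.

Total contribution margin = 146,610 × €88.88 = €13,030,696.80.
EBIT = €13,030,696.80 − €6,300,000 = €6,730,696.80.
Degree of operating leverage = €13,030,696.80 / €6,730,696.80 = 1.9360.
Operating income changes by 1.9360 × +5.3% = +10.3%.

+10.3%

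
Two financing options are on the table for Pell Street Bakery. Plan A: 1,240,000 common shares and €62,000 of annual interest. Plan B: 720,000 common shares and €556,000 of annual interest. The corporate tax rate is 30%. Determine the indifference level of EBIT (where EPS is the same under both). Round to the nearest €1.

At indifference, (EBIT − 62,000)(1 − t)/1,240,000 = (EBIT − 556,000)(1 − t)/720,000.
The (1 − t) factor cancels: (EBIT − 62,000) × 720,000 = (EBIT − 556,000) × 1,240,000.
EBIT × (1,240,000 − 720,000) = 556,000 × 1,240,000 − 62,000 × 720,000 = 644,800,000,000, so EBIT = 644,800,000,000 ÷ 520,000 = 1,240,000.00.

€1,240,000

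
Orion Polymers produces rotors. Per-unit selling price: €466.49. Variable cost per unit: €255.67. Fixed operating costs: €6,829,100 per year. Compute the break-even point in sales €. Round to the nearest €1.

Contribution margin per unit = €466.49 − €255.67 = €210.82, a CM ratio of €210.82 ÷ €466.49 = 0.4519.
Break-even sales = FC ÷ CM ratio = €6,829,100 × €466.49 / €210.82 = €15,111,028.

€15,111,028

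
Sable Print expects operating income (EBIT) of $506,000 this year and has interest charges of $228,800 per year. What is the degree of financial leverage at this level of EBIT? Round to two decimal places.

1.83

Interest = $228,800.00.
DFL = EBIT ÷ (EBIT − I) = $506,000 ÷ ($506,000 − $228,800.00) = $506,000 ÷ $277,200.00 = 1.8254.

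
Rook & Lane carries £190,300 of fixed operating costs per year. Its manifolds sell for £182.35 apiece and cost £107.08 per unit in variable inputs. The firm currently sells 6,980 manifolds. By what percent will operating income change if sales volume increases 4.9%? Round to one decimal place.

+7.7%

At 6,980 units, contribution = 6,980 × £75.27 = £525,384.60.
EBIT = £525,384.60 − £190,300 = £335,084.60.
Degree of operating leverage = £525,384.60 / £335,084.60 = 1.5679.
%ΔEBIT = DOL × %ΔSales = 1.5679 × +4.9% = +7.7%.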